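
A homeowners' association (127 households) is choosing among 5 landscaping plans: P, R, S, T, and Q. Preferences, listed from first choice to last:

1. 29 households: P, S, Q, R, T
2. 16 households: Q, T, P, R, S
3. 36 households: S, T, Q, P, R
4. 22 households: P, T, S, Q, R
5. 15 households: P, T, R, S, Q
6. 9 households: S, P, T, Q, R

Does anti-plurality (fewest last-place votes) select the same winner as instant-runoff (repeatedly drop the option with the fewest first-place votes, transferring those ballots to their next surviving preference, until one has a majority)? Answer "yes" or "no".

Anti-plurality — last-place votes: P 0, R 67, S 16, T 29, Q 15. Winner: P.
Instant-runoff — R1 P 66, R 0, S 45, T 0, Q 16 (P winner). Winner: P.
The two methods agree.

yes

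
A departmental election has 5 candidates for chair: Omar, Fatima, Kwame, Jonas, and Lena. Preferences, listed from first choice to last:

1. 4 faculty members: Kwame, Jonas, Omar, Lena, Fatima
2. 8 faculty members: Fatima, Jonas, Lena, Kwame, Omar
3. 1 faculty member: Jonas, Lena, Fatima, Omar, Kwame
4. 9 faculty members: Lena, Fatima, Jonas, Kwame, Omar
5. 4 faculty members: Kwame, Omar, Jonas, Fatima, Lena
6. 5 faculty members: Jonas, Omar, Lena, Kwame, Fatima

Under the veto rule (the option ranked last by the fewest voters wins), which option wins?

Jonas

Last-place votes: Omar 17, Fatima 9, Kwame 1, Jonas 0, Lena 4.
Jonas is ranked last by the fewest voters, so Jonas wins.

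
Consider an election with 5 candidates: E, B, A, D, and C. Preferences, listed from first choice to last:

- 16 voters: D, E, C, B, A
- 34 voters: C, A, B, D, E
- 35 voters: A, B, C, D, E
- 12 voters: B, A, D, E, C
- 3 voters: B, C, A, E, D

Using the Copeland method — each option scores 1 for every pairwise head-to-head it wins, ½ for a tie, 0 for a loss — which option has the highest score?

C

E: loses to B, A, D, and C → score 0.
B: beats E and D; ties C; loses to A → score 2.5.
A: beats E, B, and D; loses to C → score 3.
D: beats E; loses to B, A, and C → score 1.
C: beats E, A, and D; ties B → score 3.5.
C has the best pairwise record.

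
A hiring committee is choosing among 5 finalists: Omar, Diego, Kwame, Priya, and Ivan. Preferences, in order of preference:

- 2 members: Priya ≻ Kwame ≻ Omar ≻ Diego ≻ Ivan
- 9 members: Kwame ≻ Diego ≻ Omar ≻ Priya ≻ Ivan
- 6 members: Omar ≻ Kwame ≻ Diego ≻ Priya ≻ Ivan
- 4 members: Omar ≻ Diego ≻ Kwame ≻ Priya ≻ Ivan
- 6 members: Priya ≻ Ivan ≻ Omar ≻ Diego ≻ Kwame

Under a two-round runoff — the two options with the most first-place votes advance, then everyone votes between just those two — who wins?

Omar

Round 1 first-place votes: Omar 10, Diego 0, Kwame 9, Priya 8, Ivan 0.
Omar and Kwame advance.
Runoff: Omar is preferred to Kwame by 16 voters; Kwame by 11.
Omar wins the runoff.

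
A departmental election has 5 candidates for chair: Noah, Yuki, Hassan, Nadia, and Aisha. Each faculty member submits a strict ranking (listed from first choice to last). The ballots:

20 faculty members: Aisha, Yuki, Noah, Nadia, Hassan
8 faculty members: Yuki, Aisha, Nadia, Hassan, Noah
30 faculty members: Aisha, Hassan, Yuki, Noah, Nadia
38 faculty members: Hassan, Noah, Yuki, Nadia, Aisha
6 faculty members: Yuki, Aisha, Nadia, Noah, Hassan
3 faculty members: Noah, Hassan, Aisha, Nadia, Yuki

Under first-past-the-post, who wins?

Aisha

First-place votes: Noah 3, Yuki 14, Hassan 38, Nadia 0, Aisha 50.
Aisha has the most first-place votes.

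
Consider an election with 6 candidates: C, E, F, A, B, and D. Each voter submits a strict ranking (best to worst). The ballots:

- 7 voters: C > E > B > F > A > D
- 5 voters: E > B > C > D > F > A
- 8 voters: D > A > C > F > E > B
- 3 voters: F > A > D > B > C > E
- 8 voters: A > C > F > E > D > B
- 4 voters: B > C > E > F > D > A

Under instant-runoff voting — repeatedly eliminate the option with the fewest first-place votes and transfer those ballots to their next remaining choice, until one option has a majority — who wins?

Round 1: C 7, E 5, F 3, A 8, B 4, D 8. Eliminate F.
Round 2: C 7, E 5, A 11, B 4, D 8. Eliminate B.
Round 3: C 11, E 5, A 11, D 8. Eliminate E.
Round 4: C 16, A 11, D 8. Eliminate D.
Round 5: C 16, A 19. A has a majority.

A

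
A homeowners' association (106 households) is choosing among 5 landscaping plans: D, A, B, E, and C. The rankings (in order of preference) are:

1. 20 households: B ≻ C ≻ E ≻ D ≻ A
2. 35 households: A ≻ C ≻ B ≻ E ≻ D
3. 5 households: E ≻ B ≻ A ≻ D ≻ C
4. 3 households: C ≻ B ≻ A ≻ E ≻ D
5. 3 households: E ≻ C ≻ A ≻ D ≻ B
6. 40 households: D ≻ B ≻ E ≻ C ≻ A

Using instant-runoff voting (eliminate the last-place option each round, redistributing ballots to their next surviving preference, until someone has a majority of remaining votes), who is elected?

Round 1: D 40, A 35, B 20, E 8, C 3. Eliminate C.
Round 2: D 40, A 35, B 23, E 8. Eliminate E.
Round 3: D 40, A 38, B 28. Eliminate B.
Round 4: D 60, A 46. D has a majority.

D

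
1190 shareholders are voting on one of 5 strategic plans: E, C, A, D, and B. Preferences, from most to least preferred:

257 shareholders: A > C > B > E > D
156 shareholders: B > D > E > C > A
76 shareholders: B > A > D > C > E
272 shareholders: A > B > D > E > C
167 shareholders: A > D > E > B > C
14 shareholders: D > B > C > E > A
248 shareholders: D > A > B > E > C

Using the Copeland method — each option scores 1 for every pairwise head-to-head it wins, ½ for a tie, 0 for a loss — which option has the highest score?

A

E: beats C; loses to A, D, and B → score 1.
C: loses to E, A, D, and B → score 0.
A: beats E, C, D, and B → score 4.
D: beats E and C; loses to A and B → score 2.
B: beats E, C, and D; loses to A → score 3.
A has the best pairwise record.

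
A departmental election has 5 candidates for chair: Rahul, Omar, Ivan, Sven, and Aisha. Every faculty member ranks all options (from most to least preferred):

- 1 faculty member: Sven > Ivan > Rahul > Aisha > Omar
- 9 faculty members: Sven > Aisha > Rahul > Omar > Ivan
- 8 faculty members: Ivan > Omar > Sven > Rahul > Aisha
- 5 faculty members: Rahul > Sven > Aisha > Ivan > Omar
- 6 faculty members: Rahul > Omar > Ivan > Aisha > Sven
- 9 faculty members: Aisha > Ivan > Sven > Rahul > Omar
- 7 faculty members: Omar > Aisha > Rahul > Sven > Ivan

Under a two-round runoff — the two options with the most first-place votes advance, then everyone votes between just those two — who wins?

Round 1 first-place votes: Rahul 11, Omar 7, Ivan 8, Sven 10, Aisha 9.
Rahul and Sven advance.
Runoff: Rahul is preferred to Sven by 18 voters; Sven by 27.
Sven wins the runoff.

Sven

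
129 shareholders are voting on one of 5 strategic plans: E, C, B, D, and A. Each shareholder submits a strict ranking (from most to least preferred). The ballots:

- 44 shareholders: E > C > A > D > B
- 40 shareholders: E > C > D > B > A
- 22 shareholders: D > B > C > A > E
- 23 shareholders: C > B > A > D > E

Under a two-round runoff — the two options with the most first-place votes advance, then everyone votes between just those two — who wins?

Round 1 first-place votes: E 84, C 23, B 0, D 22, A 0.
E and C advance.
Runoff: E is preferred to C by 84 voters; C by 45.
E wins the runoff.

E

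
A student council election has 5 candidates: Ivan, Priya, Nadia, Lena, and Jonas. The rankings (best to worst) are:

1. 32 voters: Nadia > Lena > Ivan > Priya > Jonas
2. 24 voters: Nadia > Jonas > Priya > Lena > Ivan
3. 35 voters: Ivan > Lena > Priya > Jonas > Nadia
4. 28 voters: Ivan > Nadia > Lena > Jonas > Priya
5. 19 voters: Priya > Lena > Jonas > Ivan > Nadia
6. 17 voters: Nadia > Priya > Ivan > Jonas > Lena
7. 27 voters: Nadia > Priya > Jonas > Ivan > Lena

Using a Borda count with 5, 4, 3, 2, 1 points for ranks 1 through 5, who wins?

Nadia

Ivan: 32·3 + 24·1 + 35·5 + 28·5 + 19·2 + 17·3 + 27·2 = 578
Priya: 32·2 + 24·3 + 35·3 + 28·1 + 19·5 + 17·4 + 27·4 = 540
Nadia: 32·5 + 24·5 + 35·1 + 28·4 + 19·1 + 17·5 + 27·5 = 666
Lena: 32·4 + 24·2 + 35·4 + 28·3 + 19·4 + 17·1 + 27·1 = 520
Jonas: 32·1 + 24·4 + 35·2 + 28·2 + 19·3 + 17·2 + 27·3 = 426
Nadia has the highest Borda score (666).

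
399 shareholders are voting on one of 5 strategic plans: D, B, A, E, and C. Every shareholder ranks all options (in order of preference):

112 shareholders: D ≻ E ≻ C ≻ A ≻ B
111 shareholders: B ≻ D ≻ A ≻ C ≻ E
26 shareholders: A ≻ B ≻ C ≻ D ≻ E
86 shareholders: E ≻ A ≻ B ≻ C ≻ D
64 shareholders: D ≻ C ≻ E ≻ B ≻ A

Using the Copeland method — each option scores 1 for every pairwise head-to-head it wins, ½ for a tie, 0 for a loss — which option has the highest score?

D: beats A, E, and C; loses to B → score 3.
B: beats D and C; loses to A and E → score 2.
A: beats B and C; loses to D and E → score 2.
E: beats B and A; loses to D and C → score 2.
C: beats E; loses to D, B, and A → score 1.
D has the best pairwise record.

D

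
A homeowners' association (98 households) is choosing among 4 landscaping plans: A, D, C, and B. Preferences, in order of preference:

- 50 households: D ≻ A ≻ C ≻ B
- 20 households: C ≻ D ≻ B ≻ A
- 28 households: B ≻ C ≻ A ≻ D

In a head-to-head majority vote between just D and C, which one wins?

D

Voters preferring D to C: 50; preferring C to D: 48.
D wins the head-to-head.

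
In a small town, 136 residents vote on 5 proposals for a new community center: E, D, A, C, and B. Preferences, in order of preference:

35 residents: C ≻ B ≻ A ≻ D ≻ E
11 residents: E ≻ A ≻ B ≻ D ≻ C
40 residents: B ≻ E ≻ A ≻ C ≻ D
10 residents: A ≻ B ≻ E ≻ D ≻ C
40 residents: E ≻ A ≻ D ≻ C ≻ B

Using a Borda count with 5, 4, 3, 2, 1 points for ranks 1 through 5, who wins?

E: 35·1 + 11·5 + 40·4 + 10·3 + 40·5 = 480
D: 35·2 + 11·2 + 40·1 + 10·2 + 40·3 = 272
A: 35·3 + 11·4 + 40·3 + 10·5 + 40·4 = 479
C: 35·5 + 11·1 + 40·2 + 10·1 + 40·2 = 356
B: 35·4 + 11·3 + 40·5 + 10·4 + 40·1 = 453
E has the highest Borda score (480).

E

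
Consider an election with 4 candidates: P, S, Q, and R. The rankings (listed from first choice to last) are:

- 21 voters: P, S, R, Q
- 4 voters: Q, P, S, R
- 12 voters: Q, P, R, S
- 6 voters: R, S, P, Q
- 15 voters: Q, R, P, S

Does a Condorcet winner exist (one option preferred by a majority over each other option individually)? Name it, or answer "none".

Q

Q vs P: 31–27 for Q.
Q vs S: 31–27 for Q.
Q vs R: 31–27 for Q.
Q beats every other option head-to-head.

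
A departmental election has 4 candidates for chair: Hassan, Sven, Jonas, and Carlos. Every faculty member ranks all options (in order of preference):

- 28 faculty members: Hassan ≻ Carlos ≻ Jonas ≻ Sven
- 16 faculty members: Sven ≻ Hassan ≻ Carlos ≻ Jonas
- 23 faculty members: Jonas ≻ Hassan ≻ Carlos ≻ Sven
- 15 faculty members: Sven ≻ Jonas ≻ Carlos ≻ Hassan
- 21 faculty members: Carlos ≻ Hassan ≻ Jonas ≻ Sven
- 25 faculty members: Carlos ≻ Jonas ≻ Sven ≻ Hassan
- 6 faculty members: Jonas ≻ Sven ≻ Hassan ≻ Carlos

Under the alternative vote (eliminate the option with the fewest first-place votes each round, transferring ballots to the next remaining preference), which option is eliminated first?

Round 1: Hassan 28, Sven 31, Jonas 29, Carlos 46. Eliminate Hassan.

Hassan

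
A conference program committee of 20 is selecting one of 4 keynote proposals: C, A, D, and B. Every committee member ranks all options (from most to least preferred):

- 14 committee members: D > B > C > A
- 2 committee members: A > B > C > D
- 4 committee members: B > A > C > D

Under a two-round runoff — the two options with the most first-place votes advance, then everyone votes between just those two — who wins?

Round 1 first-place votes: C 0, A 2, D 14, B 4.
D and B advance.
Runoff: D is preferred to B by 14 voters; B by 6.
D wins the runoff.

D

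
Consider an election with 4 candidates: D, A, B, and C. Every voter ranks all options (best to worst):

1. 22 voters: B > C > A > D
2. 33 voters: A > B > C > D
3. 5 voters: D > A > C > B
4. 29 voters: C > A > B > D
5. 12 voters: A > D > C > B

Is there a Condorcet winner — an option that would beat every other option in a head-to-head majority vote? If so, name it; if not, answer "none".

Checking pairwise contests:
A beats D 96–5.
C beats A 51–50.
A beats B 79–22.
B beats C 55–46.
Every option loses at least one head-to-head, so there is no Condorcet winner.

none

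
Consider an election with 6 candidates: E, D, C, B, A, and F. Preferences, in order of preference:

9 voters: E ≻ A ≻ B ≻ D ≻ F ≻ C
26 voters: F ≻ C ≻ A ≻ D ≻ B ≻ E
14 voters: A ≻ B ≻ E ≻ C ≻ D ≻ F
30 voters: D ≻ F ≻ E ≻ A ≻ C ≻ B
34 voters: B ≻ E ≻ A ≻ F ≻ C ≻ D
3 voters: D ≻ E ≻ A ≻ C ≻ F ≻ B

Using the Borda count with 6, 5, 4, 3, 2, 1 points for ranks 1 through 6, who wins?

A

E: 9·6 + 26·1 + 14·4 + 30·4 + 34·5 + 3·5 = 441
D: 9·3 + 26·3 + 14·2 + 30·6 + 34·1 + 3·6 = 365
C: 9·1 + 26·5 + 14·3 + 30·2 + 34·2 + 3·3 = 318
B: 9·4 + 26·2 + 14·5 + 30·1 + 34·6 + 3·1 = 395
A: 9·5 + 26·4 + 14·6 + 30·3 + 34·4 + 3·4 = 471
F: 9·2 + 26·6 + 14·1 + 30·5 + 34·3 + 3·2 = 446
A has the highest Borda score (471).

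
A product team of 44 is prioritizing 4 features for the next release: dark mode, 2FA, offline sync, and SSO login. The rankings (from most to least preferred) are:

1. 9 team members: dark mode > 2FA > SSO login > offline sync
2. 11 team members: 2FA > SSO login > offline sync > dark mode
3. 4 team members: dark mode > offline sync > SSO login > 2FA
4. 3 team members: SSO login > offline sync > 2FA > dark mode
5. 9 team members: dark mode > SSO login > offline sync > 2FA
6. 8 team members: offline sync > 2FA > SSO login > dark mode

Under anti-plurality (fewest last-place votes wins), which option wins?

Last-place votes: dark mode 22, 2FA 13, offline sync 9, SSO login 0.
SSO login is ranked last by the fewest voters, so SSO login wins.

SSO login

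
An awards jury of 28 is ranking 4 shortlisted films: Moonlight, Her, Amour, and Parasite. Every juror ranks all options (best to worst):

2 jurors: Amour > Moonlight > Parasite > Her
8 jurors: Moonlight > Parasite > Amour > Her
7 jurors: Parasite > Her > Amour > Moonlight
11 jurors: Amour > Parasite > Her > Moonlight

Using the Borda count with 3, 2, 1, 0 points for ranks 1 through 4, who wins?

Parasite

Moonlight: 2·2 + 8·3 + 7·0 + 11·0 = 28
Her: 2·0 + 8·0 + 7·2 + 11·1 = 25
Amour: 2·3 + 8·1 + 7·1 + 11·3 = 54
Parasite: 2·1 + 8·2 + 7·3 + 11·2 = 61
Parasite has the highest Borda score (61).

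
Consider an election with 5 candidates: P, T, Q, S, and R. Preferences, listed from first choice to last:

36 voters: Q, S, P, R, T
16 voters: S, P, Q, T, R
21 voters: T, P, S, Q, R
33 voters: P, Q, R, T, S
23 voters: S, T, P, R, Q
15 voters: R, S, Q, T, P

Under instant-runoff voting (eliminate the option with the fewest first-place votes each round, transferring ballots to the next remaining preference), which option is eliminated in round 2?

Round 1: P 33, T 21, Q 36, S 39, R 15. Eliminate R.
Round 2: P 33, T 21, Q 36, S 54. Eliminate T.

T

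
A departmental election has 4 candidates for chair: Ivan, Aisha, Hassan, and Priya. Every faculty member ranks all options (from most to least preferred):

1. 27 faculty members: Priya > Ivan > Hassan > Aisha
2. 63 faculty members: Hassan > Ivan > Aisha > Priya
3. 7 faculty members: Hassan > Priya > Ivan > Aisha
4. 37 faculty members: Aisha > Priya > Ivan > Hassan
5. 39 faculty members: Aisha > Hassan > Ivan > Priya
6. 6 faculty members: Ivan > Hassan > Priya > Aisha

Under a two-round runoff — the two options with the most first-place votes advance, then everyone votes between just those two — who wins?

Round 1 first-place votes: Ivan 6, Aisha 76, Hassan 70, Priya 27.
Aisha and Hassan advance.
Runoff: Aisha is preferred to Hassan by 76 voters; Hassan by 103.
Hassan wins the runoff.

Hassan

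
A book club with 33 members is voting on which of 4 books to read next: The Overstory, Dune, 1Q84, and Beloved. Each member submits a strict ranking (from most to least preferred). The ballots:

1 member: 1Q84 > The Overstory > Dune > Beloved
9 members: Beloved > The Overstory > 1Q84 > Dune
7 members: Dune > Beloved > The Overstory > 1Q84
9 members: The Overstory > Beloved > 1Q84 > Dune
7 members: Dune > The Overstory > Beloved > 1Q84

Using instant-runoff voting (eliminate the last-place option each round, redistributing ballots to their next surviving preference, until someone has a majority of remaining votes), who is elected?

The Overstory

Round 1: The Overstory 9, Dune 14, 1Q84 1, Beloved 9. Eliminate 1Q84.
Round 2: The Overstory 10, Dune 14, Beloved 9. Eliminate Beloved.
Round 3: The Overstory 19, Dune 14. The Overstory has a majority.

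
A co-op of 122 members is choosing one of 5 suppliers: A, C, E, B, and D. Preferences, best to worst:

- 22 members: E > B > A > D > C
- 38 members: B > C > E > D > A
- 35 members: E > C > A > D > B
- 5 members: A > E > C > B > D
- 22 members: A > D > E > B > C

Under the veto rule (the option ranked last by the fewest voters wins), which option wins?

Last-place votes: A 38, C 44, E 0, B 35, D 5.
E is ranked last by the fewest voters, so E wins.

E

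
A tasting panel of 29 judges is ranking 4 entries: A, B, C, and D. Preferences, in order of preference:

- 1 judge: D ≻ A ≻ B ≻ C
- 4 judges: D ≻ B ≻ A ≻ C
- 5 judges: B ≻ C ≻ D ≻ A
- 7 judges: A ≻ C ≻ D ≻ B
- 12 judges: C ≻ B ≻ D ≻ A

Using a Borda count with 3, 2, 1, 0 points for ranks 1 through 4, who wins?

A: 1·2 + 4·1 + 5·0 + 7·3 + 12·0 = 27
B: 1·1 + 4·2 + 5·3 + 7·0 + 12·2 = 48
C: 1·0 + 4·0 + 5·2 + 7·2 + 12·3 = 60
D: 1·3 + 4·3 + 5·1 + 7·1 + 12·1 = 39
C has the highest Borda score (60).

C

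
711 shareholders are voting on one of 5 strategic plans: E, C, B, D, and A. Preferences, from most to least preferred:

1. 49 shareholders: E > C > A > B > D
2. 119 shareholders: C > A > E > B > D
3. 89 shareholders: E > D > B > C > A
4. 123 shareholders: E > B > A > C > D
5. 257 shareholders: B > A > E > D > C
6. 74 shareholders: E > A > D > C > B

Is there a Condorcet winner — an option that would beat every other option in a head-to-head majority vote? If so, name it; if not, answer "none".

none

Checking pairwise contests:
A beats E 376–335.
E beats C 592–119.
E beats B 454–257.
E beats D 711–0.
B beats A 469–242.
Every option loses at least one head-to-head, so there is no Condorcet winner.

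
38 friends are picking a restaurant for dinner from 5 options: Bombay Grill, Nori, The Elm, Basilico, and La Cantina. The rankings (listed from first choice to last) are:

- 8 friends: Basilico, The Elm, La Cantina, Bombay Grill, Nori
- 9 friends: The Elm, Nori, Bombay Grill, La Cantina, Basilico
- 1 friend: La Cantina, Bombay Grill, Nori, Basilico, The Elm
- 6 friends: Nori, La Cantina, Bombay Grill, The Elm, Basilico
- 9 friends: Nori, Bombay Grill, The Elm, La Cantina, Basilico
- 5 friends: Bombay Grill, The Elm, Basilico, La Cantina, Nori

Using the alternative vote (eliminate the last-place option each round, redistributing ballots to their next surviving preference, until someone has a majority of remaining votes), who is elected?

Round 1: Bombay Grill 5, Nori 15, The Elm 9, Basilico 8, La Cantina 1. Eliminate La Cantina.
Round 2: Bombay Grill 6, Nori 15, The Elm 9, Basilico 8. Eliminate Bombay Grill.
Round 3: Nori 16, The Elm 14, Basilico 8. Eliminate Basilico.
Round 4: Nori 16, The Elm 22. The Elm has a majority.

The Elm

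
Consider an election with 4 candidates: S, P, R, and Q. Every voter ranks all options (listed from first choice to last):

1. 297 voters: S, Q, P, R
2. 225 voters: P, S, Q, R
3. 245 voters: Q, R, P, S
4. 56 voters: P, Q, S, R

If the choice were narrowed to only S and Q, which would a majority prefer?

S

Voters preferring S to Q: 522; preferring Q to S: 301.
S wins the head-to-head.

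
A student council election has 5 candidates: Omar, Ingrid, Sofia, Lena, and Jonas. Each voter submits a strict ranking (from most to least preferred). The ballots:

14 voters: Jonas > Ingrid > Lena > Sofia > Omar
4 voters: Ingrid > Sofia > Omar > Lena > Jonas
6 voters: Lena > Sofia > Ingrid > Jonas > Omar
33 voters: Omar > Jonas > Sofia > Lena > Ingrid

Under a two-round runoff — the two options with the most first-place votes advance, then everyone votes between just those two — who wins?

Omar

Round 1 first-place votes: Omar 33, Ingrid 4, Sofia 0, Lena 6, Jonas 14.
Omar and Jonas advance.
Runoff: Omar is preferred to Jonas by 37 voters; Jonas by 20.
Omar wins the runoff.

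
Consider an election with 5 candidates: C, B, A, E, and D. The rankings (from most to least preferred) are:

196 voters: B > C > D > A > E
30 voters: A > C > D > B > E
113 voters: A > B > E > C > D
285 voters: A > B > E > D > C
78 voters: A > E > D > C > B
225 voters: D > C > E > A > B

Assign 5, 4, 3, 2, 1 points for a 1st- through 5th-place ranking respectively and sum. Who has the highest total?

A

C: 196·4 + 30·4 + 113·2 + 285·1 + 78·2 + 225·4 = 2471
B: 196·5 + 30·2 + 113·4 + 285·4 + 78·1 + 225·1 = 2935
A: 196·2 + 30·5 + 113·5 + 285·5 + 78·5 + 225·2 = 3372
E: 196·1 + 30·1 + 113·3 + 285·3 + 78·4 + 225·3 = 2407
D: 196·3 + 30·3 + 113·1 + 285·2 + 78·3 + 225·5 = 2720
A has the highest Borda score (3372).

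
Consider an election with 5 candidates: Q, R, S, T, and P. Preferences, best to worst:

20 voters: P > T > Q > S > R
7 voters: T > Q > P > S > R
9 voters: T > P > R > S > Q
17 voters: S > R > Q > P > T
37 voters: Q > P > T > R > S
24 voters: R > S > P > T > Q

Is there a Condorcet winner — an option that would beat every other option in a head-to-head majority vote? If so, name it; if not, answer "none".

none

Checking pairwise contests:
T beats Q 60–54.
Q beats R 64–50.
Q beats S 64–50.
P beats T 98–16.
Q beats P 61–53.
Every option loses at least one head-to-head, so there is no Condorcet winner.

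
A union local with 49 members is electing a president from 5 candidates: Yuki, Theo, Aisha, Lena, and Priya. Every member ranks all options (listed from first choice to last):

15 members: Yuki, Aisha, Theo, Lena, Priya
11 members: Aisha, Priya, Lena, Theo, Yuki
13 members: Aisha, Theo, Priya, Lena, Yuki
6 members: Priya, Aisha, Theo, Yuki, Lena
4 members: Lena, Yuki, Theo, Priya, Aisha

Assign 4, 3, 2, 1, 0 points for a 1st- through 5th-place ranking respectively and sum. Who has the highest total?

Yuki: 15·4 + 11·0 + 13·0 + 6·1 + 4·3 = 78
Theo: 15·2 + 11·1 + 13·3 + 6·2 + 4·2 = 100
Aisha: 15·3 + 11·4 + 13·4 + 6·3 + 4·0 = 159
Lena: 15·1 + 11·2 + 13·1 + 6·0 + 4·4 = 66
Priya: 15·0 + 11·3 + 13·2 + 6·4 + 4·1 = 87
Aisha has the highest Borda score (159).

Aisha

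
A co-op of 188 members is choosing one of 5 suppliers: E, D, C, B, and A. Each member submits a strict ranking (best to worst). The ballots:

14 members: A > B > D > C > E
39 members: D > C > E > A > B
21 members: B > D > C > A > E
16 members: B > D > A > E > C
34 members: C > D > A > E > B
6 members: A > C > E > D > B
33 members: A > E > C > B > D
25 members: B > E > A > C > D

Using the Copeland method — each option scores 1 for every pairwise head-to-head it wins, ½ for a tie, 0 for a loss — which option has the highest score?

E: beats B; loses to D, C, and A → score 1.
D: beats E and A; loses to C and B → score 2.
C: beats E, D, and B; ties A → score 3.5.
B: beats D; loses to E, C, and A → score 1.
A: beats E and B; ties C; loses to D → score 2.5.
C has the best pairwise record.

C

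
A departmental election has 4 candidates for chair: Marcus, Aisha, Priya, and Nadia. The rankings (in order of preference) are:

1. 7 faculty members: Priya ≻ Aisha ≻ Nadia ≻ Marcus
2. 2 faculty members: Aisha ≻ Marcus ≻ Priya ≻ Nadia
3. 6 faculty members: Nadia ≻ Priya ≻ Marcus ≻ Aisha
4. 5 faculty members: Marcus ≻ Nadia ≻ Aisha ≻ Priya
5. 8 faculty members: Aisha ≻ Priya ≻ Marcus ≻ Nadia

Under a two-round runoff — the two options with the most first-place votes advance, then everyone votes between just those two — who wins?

Round 1 first-place votes: Marcus 5, Aisha 10, Priya 7, Nadia 6.
Aisha and Priya advance.
Runoff: Aisha is preferred to Priya by 15 voters; Priya by 13.
Aisha wins the runoff.

Aisha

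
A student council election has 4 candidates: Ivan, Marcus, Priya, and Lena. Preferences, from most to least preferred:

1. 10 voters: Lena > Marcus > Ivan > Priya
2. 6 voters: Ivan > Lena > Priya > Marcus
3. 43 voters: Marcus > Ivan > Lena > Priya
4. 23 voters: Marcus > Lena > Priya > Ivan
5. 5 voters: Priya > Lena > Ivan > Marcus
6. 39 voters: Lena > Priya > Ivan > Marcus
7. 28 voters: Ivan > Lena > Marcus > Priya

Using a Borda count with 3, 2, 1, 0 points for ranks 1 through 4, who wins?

Lena

Ivan: 10·1 + 6·3 + 43·2 + 23·0 + 5·1 + 39·1 + 28·3 = 242
Marcus: 10·2 + 6·0 + 43·3 + 23·3 + 5·0 + 39·0 + 28·1 = 246
Priya: 10·0 + 6·1 + 43·0 + 23·1 + 5·3 + 39·2 + 28·0 = 122
Lena: 10·3 + 6·2 + 43·1 + 23·2 + 5·2 + 39·3 + 28·2 = 314
Lena has the highest Borda score (314).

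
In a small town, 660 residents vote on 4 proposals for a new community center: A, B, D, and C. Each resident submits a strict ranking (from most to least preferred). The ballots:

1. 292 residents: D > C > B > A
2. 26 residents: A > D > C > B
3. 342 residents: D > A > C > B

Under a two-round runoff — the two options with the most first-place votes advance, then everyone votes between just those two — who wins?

D

Round 1 first-place votes: A 26, B 0, D 634, C 0.
D and A advance.
Runoff: D is preferred to A by 634 voters; A by 26.
D wins the runoff.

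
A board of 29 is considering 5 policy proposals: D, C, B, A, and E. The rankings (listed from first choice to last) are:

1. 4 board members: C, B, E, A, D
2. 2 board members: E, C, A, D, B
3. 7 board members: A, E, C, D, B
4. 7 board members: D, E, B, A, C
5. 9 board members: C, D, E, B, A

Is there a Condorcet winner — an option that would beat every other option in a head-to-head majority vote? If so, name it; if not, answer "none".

none

Checking pairwise contests:
C beats D 22–7.
E beats C 16–13.
D beats B 25–4.
D beats A 16–13.
D beats E 16–13.
Every option loses at least one head-to-head, so there is no Condorcet winner.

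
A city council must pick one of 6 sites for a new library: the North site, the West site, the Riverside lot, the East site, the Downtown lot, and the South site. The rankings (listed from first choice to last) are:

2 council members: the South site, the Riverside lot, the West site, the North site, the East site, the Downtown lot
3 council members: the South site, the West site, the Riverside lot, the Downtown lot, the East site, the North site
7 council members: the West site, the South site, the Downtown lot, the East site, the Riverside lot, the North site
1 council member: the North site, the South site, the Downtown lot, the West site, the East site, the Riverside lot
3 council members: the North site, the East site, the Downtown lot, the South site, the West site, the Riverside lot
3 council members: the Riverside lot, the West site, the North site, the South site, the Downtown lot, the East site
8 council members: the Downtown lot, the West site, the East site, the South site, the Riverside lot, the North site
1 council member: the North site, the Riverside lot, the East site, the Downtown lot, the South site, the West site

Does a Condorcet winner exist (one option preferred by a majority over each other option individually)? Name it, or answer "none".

the West site vs the North site: 23–5 for the West site.
the West site vs the Riverside lot: 22–6 for the West site.
the West site vs the East site: 24–4 for the West site.
the West site vs the Downtown lot: 15–13 for the West site.
the West site vs the South site: 18–10 for the West site.
the West site beats every other option head-to-head.

the West site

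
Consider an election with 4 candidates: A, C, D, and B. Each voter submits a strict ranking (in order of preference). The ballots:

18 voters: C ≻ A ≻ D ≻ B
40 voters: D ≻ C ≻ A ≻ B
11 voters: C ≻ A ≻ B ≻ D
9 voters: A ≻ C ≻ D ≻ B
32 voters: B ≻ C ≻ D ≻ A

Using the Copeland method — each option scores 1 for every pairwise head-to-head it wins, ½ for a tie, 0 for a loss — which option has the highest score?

A: beats B; loses to C and D → score 1.
C: beats A, D, and B → score 3.
D: beats A and B; loses to C → score 2.
B: loses to A, C, and D → score 0.
C has the best pairwise record.

C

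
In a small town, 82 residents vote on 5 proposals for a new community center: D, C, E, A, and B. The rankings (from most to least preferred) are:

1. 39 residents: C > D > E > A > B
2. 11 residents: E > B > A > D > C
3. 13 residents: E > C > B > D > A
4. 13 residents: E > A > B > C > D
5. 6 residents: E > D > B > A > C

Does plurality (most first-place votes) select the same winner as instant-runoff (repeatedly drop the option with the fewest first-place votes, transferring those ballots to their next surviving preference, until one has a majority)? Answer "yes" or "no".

Plurality — first-place votes: D 0, C 39, E 43, A 0, B 0. Winner: E.
Instant-runoff — R1 D 0, C 39, E 43, A 0, B 0 (E winner). Winner: E.
The two methods agree.

yes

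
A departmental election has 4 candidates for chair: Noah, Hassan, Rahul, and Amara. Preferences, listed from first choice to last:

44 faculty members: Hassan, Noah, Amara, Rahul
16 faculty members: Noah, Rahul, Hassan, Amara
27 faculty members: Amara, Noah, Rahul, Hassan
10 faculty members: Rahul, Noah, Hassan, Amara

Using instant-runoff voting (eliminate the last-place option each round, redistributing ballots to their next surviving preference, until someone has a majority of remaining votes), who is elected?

Hassan

Round 1: Noah 16, Hassan 44, Rahul 10, Amara 27. Eliminate Rahul.
Round 2: Noah 26, Hassan 44, Amara 27. Eliminate Noah.
Round 3: Hassan 70, Amara 27. Hassan has a majority.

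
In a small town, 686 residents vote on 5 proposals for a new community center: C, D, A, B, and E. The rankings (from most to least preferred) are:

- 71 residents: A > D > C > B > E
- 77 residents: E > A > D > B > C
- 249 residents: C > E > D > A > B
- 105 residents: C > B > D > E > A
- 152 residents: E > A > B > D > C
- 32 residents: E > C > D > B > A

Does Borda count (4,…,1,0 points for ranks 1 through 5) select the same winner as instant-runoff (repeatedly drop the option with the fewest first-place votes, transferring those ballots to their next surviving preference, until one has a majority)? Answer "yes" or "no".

no

Borda — scores: C 1654, D 1291, A 1220, B 799, E 1896. Winner: E.
Instant-runoff — R1 C 354, D 0, A 71, B 0, E 261 (C winner). Winner: C.
The two methods disagree.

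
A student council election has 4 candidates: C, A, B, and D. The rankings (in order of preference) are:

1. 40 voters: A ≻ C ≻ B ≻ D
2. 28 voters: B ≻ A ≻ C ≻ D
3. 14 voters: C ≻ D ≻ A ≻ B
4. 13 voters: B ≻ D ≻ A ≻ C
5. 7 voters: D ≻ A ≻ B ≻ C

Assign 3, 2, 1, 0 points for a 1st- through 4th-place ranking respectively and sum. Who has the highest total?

C: 40·2 + 28·1 + 14·3 + 13·0 + 7·0 = 150
A: 40·3 + 28·2 + 14·1 + 13·1 + 7·2 = 217
B: 40·1 + 28·3 + 14·0 + 13·3 + 7·1 = 170
D: 40·0 + 28·0 + 14·2 + 13·2 + 7·3 = 75
A has the highest Borda score (217).

A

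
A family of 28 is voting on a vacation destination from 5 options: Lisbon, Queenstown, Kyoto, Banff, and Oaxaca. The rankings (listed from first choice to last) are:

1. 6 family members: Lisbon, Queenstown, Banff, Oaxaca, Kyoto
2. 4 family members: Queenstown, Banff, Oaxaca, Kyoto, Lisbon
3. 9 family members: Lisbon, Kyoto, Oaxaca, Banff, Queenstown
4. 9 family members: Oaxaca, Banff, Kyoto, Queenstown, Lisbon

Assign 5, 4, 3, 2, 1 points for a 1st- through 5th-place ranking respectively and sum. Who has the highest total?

Oaxaca

Lisbon: 6·5 + 4·1 + 9·5 + 9·1 = 88
Queenstown: 6·4 + 4·5 + 9·1 + 9·2 = 71
Kyoto: 6·1 + 4·2 + 9·4 + 9·3 = 77
Banff: 6·3 + 4·4 + 9·2 + 9·4 = 88
Oaxaca: 6·2 + 4·3 + 9·3 + 9·5 = 96
Oaxaca has the highest Borda score (96).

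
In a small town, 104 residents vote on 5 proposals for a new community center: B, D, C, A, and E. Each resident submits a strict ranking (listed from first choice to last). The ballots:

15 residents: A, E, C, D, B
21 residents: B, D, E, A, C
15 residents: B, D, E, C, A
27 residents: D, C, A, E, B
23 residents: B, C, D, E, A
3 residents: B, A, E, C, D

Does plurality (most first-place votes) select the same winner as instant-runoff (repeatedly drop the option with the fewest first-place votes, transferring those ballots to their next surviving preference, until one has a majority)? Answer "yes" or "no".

Plurality — first-place votes: B 62, D 27, C 0, A 15, E 0. Winner: B.
Instant-runoff — R1 B 62, D 27, C 0, A 15, E 0 (B winner). Winner: B.
The two methods agree.

yes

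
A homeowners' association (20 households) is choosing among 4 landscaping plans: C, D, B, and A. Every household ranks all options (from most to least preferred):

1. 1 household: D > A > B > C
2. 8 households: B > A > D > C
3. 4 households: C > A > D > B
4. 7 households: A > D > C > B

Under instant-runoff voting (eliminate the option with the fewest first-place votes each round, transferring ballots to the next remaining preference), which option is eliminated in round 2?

Round 1: C 4, D 1, B 8, A 7. Eliminate D.
Round 2: C 4, B 8, A 8. Eliminate C.

C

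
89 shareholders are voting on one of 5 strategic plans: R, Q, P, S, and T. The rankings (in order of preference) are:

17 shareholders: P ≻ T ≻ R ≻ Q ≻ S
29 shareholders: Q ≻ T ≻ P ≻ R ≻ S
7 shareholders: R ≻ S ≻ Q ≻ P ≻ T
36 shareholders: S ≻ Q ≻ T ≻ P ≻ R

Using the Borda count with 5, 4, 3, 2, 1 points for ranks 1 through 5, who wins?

R: 17·3 + 29·2 + 7·5 + 36·1 = 180
Q: 17·2 + 29·5 + 7·3 + 36·4 = 344
P: 17·5 + 29·3 + 7·2 + 36·2 = 258
S: 17·1 + 29·1 + 7·4 + 36·5 = 254
T: 17·4 + 29·4 + 7·1 + 36·3 = 299
Q has the highest Borda score (344).

Q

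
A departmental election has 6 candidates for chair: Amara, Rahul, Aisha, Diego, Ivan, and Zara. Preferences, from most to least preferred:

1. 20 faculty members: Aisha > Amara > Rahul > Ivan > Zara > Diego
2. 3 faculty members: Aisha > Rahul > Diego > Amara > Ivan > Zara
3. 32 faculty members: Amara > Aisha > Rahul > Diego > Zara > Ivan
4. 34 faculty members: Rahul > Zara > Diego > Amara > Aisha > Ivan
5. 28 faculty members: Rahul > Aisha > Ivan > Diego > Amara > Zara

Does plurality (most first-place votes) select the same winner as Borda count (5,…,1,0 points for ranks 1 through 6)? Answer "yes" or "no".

yes

Plurality — first-place votes: Amara 32, Rahul 62, Aisha 23, Diego 0, Ivan 0, Zara 0. Winner: Rahul.
Borda — scores: Amara 342, Rahul 478, Aisha 389, Diego 231, Ivan 127, Zara 188. Winner: Rahul.
The two methods agree.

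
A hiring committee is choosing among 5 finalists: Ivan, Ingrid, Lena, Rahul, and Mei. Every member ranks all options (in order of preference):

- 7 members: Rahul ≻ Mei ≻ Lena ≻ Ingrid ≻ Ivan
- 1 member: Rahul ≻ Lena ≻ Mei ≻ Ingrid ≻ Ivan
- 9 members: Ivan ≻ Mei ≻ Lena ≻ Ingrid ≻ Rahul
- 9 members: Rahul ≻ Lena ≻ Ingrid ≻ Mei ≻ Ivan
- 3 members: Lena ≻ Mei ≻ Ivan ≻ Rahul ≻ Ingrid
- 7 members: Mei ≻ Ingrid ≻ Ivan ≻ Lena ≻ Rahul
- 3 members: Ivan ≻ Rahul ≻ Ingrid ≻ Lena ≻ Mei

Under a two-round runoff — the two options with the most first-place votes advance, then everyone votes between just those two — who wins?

Ivan

Round 1 first-place votes: Ivan 12, Ingrid 0, Lena 3, Rahul 17, Mei 7.
Rahul and Ivan advance.
Runoff: Rahul is preferred to Ivan by 17 voters; Ivan by 22.
Ivan wins the runoff.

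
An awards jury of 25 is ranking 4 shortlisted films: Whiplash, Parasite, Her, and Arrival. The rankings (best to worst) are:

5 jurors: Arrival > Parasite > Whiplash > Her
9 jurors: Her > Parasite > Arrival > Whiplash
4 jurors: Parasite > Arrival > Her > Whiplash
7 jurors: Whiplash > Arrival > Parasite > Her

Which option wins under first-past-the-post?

Her

First-place votes: Whiplash 7, Parasite 4, Her 9, Arrival 5.
Her has the most first-place votes.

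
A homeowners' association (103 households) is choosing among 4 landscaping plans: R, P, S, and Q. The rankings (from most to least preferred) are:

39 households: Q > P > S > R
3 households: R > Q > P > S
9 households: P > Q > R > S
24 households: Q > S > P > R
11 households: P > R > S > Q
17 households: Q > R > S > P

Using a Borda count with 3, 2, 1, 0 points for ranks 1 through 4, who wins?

R: 39·0 + 3·3 + 9·1 + 24·0 + 11·2 + 17·2 = 74
P: 39·2 + 3·1 + 9·3 + 24·1 + 11·3 + 17·0 = 165
S: 39·1 + 3·0 + 9·0 + 24·2 + 11·1 + 17·1 = 115
Q: 39·3 + 3·2 + 9·2 + 24·3 + 11·0 + 17·3 = 264
Q has the highest Borda score (264).

Q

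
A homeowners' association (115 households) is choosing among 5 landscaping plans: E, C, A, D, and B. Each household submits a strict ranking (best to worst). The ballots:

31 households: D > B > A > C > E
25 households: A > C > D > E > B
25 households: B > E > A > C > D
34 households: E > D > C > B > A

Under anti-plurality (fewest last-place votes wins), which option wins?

Last-place votes: E 31, C 0, A 34, D 25, B 25.
C is ranked last by the fewest voters, so C wins.

C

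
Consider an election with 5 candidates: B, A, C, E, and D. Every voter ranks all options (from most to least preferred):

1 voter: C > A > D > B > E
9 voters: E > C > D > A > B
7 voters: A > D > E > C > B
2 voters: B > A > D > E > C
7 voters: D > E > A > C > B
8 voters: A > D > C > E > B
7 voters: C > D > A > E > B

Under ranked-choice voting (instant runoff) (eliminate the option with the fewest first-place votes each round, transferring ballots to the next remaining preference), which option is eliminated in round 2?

Round 1: B 2, A 15, C 8, E 9, D 7. Eliminate B.
Round 2: A 17, C 8, E 9, D 7. Eliminate D.

D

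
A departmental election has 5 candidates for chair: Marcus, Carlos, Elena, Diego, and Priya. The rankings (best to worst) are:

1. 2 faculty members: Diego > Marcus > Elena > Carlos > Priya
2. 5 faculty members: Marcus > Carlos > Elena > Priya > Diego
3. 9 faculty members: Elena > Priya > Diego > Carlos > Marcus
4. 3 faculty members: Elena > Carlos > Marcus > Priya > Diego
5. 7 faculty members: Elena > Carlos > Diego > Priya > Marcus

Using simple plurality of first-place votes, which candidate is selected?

Elena

First-place votes: Marcus 5, Carlos 0, Elena 19, Diego 2, Priya 0.
Elena has the most first-place votes.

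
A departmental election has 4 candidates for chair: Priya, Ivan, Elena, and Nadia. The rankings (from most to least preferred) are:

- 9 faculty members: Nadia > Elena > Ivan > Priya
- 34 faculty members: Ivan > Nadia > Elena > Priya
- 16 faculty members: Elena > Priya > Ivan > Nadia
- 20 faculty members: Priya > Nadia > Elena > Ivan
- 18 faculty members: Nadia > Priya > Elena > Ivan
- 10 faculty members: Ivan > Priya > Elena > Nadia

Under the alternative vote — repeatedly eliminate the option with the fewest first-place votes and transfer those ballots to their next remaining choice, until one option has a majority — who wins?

Round 1: Priya 20, Ivan 44, Elena 16, Nadia 27. Eliminate Elena.
Round 2: Priya 36, Ivan 44, Nadia 27. Eliminate Nadia.
Round 3: Priya 54, Ivan 53. Priya has a majority.

Priya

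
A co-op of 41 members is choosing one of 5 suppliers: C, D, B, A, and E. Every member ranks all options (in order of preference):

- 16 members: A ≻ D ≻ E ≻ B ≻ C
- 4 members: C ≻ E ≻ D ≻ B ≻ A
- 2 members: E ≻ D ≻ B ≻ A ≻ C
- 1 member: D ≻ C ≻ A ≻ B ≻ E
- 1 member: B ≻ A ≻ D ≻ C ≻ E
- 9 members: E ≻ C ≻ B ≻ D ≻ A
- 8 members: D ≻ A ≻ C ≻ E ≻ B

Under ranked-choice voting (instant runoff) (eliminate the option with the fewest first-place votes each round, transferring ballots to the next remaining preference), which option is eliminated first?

Round 1: C 4, D 9, B 1, A 16, E 11. Eliminate B.

B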